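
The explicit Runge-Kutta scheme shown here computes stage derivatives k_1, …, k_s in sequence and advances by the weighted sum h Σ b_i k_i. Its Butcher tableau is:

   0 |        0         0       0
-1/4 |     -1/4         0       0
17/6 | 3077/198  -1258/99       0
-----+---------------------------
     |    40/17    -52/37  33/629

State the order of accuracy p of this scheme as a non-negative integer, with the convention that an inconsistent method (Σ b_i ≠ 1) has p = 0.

3

b = (40/17, -52/37, 33/629)
c = (0, -1/4, 17/6)
Ac = (0, 0, 629/198)
Σ b_i: 40/17·1 + (-52/37)·1 + 33/629·1 = 1 ✓
b·c: (-52/37)·(-1/4) + 33/629·17/6 = 1/2 ✓
b·c²: (-52/37)·1/16 + 33/629·289/36 = 1/3 ✓
b·Ac: 33/629·629/198 = 1/6 ✓; 3 stages ⇒ order 3.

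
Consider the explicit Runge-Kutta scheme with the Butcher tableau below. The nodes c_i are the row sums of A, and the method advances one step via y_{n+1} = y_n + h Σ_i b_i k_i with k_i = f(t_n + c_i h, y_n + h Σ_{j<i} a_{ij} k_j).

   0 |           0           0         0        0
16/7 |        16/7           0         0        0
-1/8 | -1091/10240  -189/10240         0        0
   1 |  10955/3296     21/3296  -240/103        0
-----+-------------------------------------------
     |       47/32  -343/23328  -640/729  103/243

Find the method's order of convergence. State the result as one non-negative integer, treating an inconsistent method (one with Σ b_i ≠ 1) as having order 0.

4

b = (47/32, -343/23328, -640/729, 103/243)
c = (0, 16/7, -1/8, 1)
Ac = (0, 0, -27/640, 63/206)
Σ b_i: 47/32·1 + (-343/23328)·1 + (-640/729)·1 + 103/243·1 = 1 ✓
b·c: (-343/23328)·16/7 + (-640/729)·(-1/8) + 103/243·1 = 1/2 ✓
b·c²: (-343/23328)·256/49 + (-640/729)·1/64 + 103/243·1 = 1/3 ✓
b·Ac: (-640/729)·(-27/640) + 103/243·63/206 = 1/6 ✓
b·c³: (-343/23328)·4096/343 + (-640/729)·(-1/512) + 103/243·1 = 1/4 ✓
b·(c∘Ac): (-640/729)·27/5120 + 103/243·63/206 = 1/8 ✓
b·Ac²: (-640/729)·(-27/280) + 103/243·(-9/2884) = 1/12 ✓
b·A²c: 103/243·81/824 = 1/24 ✓; 4 stages ⇒ order 4.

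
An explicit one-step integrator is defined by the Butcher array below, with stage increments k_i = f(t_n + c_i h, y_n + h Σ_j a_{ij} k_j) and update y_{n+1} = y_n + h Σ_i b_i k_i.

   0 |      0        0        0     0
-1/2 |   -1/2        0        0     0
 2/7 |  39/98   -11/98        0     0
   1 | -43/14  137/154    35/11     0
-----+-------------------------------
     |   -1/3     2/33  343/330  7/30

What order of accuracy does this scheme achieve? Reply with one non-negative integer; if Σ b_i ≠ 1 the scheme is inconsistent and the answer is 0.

b = (-1/3, 2/33, 343/330, 7/30)
c = (0, -1/2, 2/7, 1)
Ac = (0, 0, 11/196, 13/28)
Σ b_i: (-1/3)·1 + 2/33·1 + 343/330·1 + 7/30·1 = 1 ✓
b·c: 2/33·(-1/2) + 343/330·2/7 + 7/30·1 = 1/2 ✓
b·c²: 2/33·1/4 + 343/330·4/49 + 7/30·1 = 1/3 ✓
b·Ac: 343/330·11/196 + 7/30·13/28 = 1/6 ✓
b·c³: 2/33·(-1/8) + 343/330·8/343 + 7/30·1 = 1/4 ✓
b·(c∘Ac): 343/330·11/686 + 7/30·13/28 = 1/8 ✓
b·Ac²: 343/330·(-11/392) + 7/30·27/56 = 1/12 ✓
b·A²c: 7/30·5/28 = 1/24 ✓; 4 stages ⇒ order 4.

4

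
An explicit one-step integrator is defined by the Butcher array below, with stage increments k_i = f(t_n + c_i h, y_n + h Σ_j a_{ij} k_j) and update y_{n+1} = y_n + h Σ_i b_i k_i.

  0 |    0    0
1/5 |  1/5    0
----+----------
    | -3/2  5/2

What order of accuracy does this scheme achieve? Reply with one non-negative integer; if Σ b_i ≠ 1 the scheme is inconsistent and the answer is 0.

b = (-3/2, 5/2)
c = (0, 1/5)
Σ b_i: (-3/2)·1 + 5/2·1 = 1 ✓
b·c: 5/2·1/5 = 1/2 ✓; 2 stages ⇒ order 2.

2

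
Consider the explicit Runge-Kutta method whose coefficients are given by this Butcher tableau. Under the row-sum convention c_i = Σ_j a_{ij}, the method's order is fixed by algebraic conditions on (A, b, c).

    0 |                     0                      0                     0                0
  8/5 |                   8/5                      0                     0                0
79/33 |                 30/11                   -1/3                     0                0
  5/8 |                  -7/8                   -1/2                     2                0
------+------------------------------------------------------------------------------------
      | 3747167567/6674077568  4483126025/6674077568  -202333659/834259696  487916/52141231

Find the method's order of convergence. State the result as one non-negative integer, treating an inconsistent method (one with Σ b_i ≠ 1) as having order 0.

3

b = (3747167567/6674077568, 4483126025/6674077568, -202333659/834259696, 487916/52141231)
c = (0, 8/5, 79/33, 5/8)
Ac = (0, 0, -8/15, 658/165)
Σ b_i: 3747167567/6674077568·1 + 4483126025/6674077568·1 + (-202333659/834259696)·1 + 487916/52141231·1 = 1 ✓
b·c: 4483126025/6674077568·8/5 + (-202333659/834259696)·79/33 + 487916/52141231·5/8 = 1/2 ✓
b·c²: 4483126025/6674077568·64/25 + (-202333659/834259696)·6241/1089 + 487916/52141231·25/64 = 1/3 ✓
b·Ac: (-202333659/834259696)·(-8/15) + 487916/52141231·658/165 = 1/6 ✓
b·c³: 4483126025/6674077568·512/125 + (-202333659/834259696)·493039/35937 + 487916/52141231·125/512 = -1895484364247/3303668396160 ≠ 1/4 ⇒ order 3.
b·(c∘Ac): (-202333659/834259696)·(-632/495) + 487916/52141231·329/132 = 173619109/521412310 ≠ 1/8
b·Ac²: (-202333659/834259696)·(-64/75) + 487916/52141231·277202/27225 = 1560144596/5161981869 ≠ 1/12
b·A²c: 487916/52141231·(-16/15) = -7806656/782118465 ≠ 1/24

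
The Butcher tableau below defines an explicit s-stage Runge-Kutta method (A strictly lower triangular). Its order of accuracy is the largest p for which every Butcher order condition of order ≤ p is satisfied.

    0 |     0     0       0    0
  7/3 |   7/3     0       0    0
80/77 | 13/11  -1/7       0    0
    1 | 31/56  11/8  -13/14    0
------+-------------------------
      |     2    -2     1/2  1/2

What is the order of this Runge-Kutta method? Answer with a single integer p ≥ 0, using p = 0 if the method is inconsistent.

1

b = (2, -2, 1/2, 1/2)
c = (0, 7/3, 80/77, 1)
Ac = (0, 0, -1/3, 29023/12936)
Σ b_i: 2·1 + (-2)·1 + 1/2·1 + 1/2·1 = 1 ✓
b·c: (-2)·7/3 + 1/2·80/77 + 1/2·1 = -1685/462 ≠ 1/2 ⇒ order 1.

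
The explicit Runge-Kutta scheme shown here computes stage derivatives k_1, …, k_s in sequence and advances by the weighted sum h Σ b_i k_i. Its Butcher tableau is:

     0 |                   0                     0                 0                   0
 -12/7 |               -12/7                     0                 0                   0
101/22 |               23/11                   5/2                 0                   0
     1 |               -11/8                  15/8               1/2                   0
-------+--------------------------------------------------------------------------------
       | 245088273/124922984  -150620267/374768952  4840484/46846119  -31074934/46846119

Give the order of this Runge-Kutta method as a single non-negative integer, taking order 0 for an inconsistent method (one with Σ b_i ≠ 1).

b = (245088273/124922984, -150620267/374768952, 4840484/46846119, -31074934/46846119)
c = (0, -12/7, 101/22, 1)
Ac = (0, 0, -30/7, -283/308)
Σ b_i: 245088273/124922984·1 + (-150620267/374768952)·1 + 4840484/46846119·1 + (-31074934/46846119)·1 = 1 ✓
b·c: (-150620267/374768952)·(-12/7) + 4840484/46846119·101/22 + (-31074934/46846119)·1 = 1/2 ✓
b·c²: (-150620267/374768952)·144/49 + 4840484/46846119·10201/484 + (-31074934/46846119)·1 = 1/3 ✓
b·Ac: 4840484/46846119·(-30/7) + (-31074934/46846119)·(-283/308) = 1/6 ✓
b·c³: (-150620267/374768952)·(-1728/343) + 4840484/46846119·1030301/10648 + (-31074934/46846119)·1 = 27316611429/2404767442 ≠ 1/4 ⇒ order 3.
b·(c∘Ac): 4840484/46846119·(-1515/77) + (-31074934/46846119)·(-283/308) = -933596669/655845666 ≠ 1/8
b·Ac²: 4840484/46846119·360/49 + (-31074934/46846119)·761209/47432 = -142647451759/14428604652 ≠ 1/12
b·A²c: (-31074934/46846119)·(-15/7) = 155374670/109307611 ≠ 1/24

3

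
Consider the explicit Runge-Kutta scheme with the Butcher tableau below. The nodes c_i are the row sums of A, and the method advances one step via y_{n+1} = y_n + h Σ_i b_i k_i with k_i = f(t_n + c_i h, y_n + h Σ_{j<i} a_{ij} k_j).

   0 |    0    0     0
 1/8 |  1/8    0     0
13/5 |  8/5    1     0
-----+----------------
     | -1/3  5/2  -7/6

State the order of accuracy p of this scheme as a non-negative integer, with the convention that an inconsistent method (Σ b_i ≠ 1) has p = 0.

1

b = (-1/3, 5/2, -7/6)
c = (0, 1/8, 13/5)
Ac = (0, 0, 1/8)
Σ b_i: (-1/3)·1 + 5/2·1 + (-7/6)·1 = 1 ✓
b·c: 5/2·1/8 + (-7/6)·13/5 = -653/240 ≠ 1/2 ⇒ order 1.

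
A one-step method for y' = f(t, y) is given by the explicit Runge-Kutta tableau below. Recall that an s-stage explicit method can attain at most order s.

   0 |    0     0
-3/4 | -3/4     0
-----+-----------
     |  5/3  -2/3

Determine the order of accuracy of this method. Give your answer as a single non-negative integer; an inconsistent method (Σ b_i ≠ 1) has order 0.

b = (5/3, -2/3)
c = (0, -3/4)
Σ b_i: 5/3·1 + (-2/3)·1 = 1 ✓
b·c: (-2/3)·(-3/4) = 1/2 ✓; 2 stages ⇒ order 2.

2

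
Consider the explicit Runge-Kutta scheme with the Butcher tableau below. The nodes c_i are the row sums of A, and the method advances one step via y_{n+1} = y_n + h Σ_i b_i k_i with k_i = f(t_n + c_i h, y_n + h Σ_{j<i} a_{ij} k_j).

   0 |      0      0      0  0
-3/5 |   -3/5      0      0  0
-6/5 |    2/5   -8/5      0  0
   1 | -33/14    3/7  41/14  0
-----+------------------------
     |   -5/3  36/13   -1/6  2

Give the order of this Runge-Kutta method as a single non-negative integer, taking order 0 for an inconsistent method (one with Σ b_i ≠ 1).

0

b = (-5/3, 36/13, -1/6, 2)
c = (0, -3/5, -6/5, 1)
Ac = (0, 0, 24/25, -132/35)
Σ b_i: (-5/3)·1 + 36/13·1 + (-1/6)·1 + 2·1 = 229/78 ≠ 1 ⇒ order 0.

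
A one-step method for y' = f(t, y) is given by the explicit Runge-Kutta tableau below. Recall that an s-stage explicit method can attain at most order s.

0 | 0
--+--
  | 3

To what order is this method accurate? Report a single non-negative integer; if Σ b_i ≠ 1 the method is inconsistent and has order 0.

0

b = (3)
c = (0)
Σ b_i: 3·1 = 3 ≠ 1 ⇒ order 0.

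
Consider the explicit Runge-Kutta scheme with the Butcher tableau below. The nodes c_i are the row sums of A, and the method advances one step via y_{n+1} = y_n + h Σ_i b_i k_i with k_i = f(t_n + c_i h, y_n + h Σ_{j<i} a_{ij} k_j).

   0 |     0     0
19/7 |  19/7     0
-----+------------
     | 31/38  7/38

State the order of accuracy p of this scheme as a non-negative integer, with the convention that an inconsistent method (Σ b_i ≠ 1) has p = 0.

b = (31/38, 7/38)
c = (0, 19/7)
Σ b_i: 31/38·1 + 7/38·1 = 1 ✓
b·c: 7/38·19/7 = 1/2 ✓; 2 stages ⇒ order 2.

2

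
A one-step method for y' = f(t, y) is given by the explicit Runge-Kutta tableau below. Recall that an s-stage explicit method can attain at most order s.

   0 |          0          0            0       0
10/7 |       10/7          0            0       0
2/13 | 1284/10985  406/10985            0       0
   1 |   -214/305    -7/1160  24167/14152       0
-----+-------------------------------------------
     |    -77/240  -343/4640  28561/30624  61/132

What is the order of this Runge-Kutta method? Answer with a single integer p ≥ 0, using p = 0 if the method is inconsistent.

4

b = (-77/240, -343/4640, 28561/30624, 61/132)
c = (0, 10/7, 2/13, 1)
Ac = (0, 0, 116/2197, 31/122)
Σ b_i: (-77/240)·1 + (-343/4640)·1 + 28561/30624·1 + 61/132·1 = 1 ✓
b·c: (-343/4640)·10/7 + 28561/30624·2/13 + 61/132·1 = 1/2 ✓
b·c²: (-343/4640)·100/49 + 28561/30624·4/169 + 61/132·1 = 1/3 ✓
b·Ac: 28561/30624·116/2197 + 61/132·31/122 = 1/6 ✓
b·c³: (-343/4640)·1000/343 + 28561/30624·8/2197 + 61/132·1 = 1/4 ✓
b·(c∘Ac): 28561/30624·232/28561 + 61/132·31/122 = 1/8 ✓
b·Ac²: 28561/30624·1160/15379 + 61/132·12/427 = 1/12 ✓
b·A²c: 61/132·11/122 = 1/24 ✓; 4 stages ⇒ order 4.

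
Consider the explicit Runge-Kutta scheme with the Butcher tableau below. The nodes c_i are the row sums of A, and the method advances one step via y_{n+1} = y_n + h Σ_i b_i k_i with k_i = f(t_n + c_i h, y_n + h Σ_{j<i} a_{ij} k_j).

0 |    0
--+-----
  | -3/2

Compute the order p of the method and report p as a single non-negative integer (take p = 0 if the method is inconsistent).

b = (-3/2)
c = (0)
Σ b_i: (-3/2)·1 = -3/2 ≠ 1 ⇒ order 0.

0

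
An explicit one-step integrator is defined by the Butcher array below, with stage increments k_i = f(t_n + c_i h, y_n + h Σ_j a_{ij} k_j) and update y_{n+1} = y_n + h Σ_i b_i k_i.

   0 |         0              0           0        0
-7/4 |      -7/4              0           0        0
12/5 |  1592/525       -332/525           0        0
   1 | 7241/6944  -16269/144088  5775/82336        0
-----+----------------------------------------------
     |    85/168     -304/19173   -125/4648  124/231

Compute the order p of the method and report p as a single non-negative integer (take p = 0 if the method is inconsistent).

b = (85/168, -304/19173, -125/4648, 124/231)
c = (0, -7/4, 12/5, 1)
Ac = (0, 0, 83/75, 363/992)
Σ b_i: 85/168·1 + (-304/19173)·1 + (-125/4648)·1 + 124/231·1 = 1 ✓
b·c: (-304/19173)·(-7/4) + (-125/4648)·12/5 + 124/231·1 = 1/2 ✓
b·c²: (-304/19173)·49/16 + (-125/4648)·144/25 + 124/231·1 = 1/3 ✓
b·Ac: (-125/4648)·83/75 + 124/231·363/992 = 1/6 ✓
b·c³: (-304/19173)·(-343/64) + (-125/4648)·1728/125 + 124/231·1 = 1/4 ✓
b·(c∘Ac): (-125/4648)·332/125 + 124/231·363/992 = 1/8 ✓
b·Ac²: (-125/4648)·(-581/300) + 124/231·231/3968 = 1/12 ✓
b·A²c: 124/231·77/992 = 1/24 ✓; 4 stages ⇒ order 4.

4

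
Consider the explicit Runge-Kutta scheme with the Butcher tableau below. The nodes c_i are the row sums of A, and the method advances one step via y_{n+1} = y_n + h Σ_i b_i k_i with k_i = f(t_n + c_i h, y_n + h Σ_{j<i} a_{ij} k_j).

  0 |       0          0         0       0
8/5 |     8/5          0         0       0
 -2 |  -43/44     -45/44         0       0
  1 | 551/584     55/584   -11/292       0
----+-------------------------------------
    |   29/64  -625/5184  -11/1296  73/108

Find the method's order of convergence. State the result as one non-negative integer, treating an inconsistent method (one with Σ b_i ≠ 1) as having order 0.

b = (29/64, -625/5184, -11/1296, 73/108)
c = (0, 8/5, -2, 1)
Ac = (0, 0, -18/11, 33/146)
Σ b_i: 29/64·1 + (-625/5184)·1 + (-11/1296)·1 + 73/108·1 = 1 ✓
b·c: (-625/5184)·8/5 + (-11/1296)·(-2) + 73/108·1 = 1/2 ✓
b·c²: (-625/5184)·64/25 + (-11/1296)·4 + 73/108·1 = 1/3 ✓
b·Ac: (-11/1296)·(-18/11) + 73/108·33/146 = 1/6 ✓
b·c³: (-625/5184)·512/125 + (-11/1296)·(-8) + 73/108·1 = 1/4 ✓
b·(c∘Ac): (-11/1296)·36/11 + 73/108·33/146 = 1/8 ✓
b·Ac²: (-11/1296)·(-144/55) + 73/108·33/365 = 1/12 ✓
b·A²c: 73/108·9/146 = 1/24 ✓; 4 stages ⇒ order 4.

4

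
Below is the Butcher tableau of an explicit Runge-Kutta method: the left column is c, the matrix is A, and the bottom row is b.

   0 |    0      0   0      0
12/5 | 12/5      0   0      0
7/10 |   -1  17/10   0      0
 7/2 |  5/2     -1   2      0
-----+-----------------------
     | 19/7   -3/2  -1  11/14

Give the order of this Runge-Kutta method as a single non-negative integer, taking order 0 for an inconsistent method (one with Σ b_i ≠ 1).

b = (19/7, -3/2, -1, 11/14)
c = (0, 12/5, 7/10, 7/2)
Ac = (0, 0, 102/25, -1)
Σ b_i: 19/7·1 + (-3/2)·1 + (-1)·1 + 11/14·1 = 1 ✓
b·c: (-3/2)·12/5 + (-1)·7/10 + 11/14·7/2 = -31/20 ≠ 1/2 ⇒ order 1.

1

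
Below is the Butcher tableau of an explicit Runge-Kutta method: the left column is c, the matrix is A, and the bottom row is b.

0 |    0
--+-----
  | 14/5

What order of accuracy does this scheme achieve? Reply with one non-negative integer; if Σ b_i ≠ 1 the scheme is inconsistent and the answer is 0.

0

b = (14/5)
c = (0)
Σ b_i: 14/5·1 = 14/5 ≠ 1 ⇒ order 0.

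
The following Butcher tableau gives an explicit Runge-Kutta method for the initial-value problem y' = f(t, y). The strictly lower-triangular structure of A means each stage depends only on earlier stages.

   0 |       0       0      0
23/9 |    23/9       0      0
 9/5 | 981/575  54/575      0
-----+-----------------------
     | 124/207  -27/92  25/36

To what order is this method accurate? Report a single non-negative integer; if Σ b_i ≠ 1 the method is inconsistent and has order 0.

3

b = (124/207, -27/92, 25/36)
c = (0, 23/9, 9/5)
Ac = (0, 0, 6/25)
Σ b_i: 124/207·1 + (-27/92)·1 + 25/36·1 = 1 ✓
b·c: (-27/92)·23/9 + 25/36·9/5 = 1/2 ✓
b·c²: (-27/92)·529/81 + 25/36·81/25 = 1/3 ✓
b·Ac: 25/36·6/25 = 1/6 ✓; 3 stages ⇒ order 3.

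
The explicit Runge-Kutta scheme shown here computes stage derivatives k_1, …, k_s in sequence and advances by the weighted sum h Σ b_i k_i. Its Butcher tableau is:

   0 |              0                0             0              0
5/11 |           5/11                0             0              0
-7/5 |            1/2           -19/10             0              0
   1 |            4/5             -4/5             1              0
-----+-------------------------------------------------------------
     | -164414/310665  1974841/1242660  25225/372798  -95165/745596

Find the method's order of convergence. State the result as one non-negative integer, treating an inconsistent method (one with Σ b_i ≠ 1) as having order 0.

3

b = (-164414/310665, 1974841/1242660, 25225/372798, -95165/745596)
c = (0, 5/11, -7/5, 1)
Ac = (0, 0, -19/22, -97/55)
Σ b_i: (-164414/310665)·1 + 1974841/1242660·1 + 25225/372798·1 + (-95165/745596)·1 = 1 ✓
b·c: 1974841/1242660·5/11 + 25225/372798·(-7/5) + (-95165/745596)·1 = 1/2 ✓
b·c²: 1974841/1242660·25/121 + 25225/372798·49/25 + (-95165/745596)·1 = 1/3 ✓
b·Ac: 25225/372798·(-19/22) + (-95165/745596)·(-97/55) = 1/6 ✓
b·c³: 1974841/1242660·125/1331 + 25225/372798·(-343/125) + (-95165/745596)·1 = -1121269/6834630 ≠ 1/4 ⇒ order 3.
b·(c∘Ac): 25225/372798·133/110 + (-95165/745596)·(-97/55) = 419531/1366926 ≠ 1/8
b·Ac²: 25225/372798·(-95/242) + (-95165/745596)·5429/3025 = -26472/103555 ≠ 1/12
b·A²c: (-95165/745596)·(-19/22) = 1808135/16403112 ≠ 1/24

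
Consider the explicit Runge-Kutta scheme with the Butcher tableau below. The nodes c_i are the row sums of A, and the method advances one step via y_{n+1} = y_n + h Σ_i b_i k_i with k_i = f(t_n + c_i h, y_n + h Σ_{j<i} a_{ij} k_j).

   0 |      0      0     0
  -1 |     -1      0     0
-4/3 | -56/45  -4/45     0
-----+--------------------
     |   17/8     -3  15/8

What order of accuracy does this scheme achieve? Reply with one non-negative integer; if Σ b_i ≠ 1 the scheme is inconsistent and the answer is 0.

3

b = (17/8, -3, 15/8)
c = (0, -1, -4/3)
Ac = (0, 0, 4/45)
Σ b_i: 17/8·1 + (-3)·1 + 15/8·1 = 1 ✓
b·c: (-3)·(-1) + 15/8·(-4/3) = 1/2 ✓
b·c²: (-3)·1 + 15/8·16/9 = 1/3 ✓
b·Ac: 15/8·4/45 = 1/6 ✓; 3 stages ⇒ order 3.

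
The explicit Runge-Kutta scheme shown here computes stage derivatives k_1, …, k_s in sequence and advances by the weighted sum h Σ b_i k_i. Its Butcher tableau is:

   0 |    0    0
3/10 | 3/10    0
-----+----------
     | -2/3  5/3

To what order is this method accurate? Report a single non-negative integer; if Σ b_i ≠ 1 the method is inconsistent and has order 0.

b = (-2/3, 5/3)
c = (0, 3/10)
Σ b_i: (-2/3)·1 + 5/3·1 = 1 ✓
b·c: 5/3·3/10 = 1/2 ✓; 2 stages ⇒ order 2.

2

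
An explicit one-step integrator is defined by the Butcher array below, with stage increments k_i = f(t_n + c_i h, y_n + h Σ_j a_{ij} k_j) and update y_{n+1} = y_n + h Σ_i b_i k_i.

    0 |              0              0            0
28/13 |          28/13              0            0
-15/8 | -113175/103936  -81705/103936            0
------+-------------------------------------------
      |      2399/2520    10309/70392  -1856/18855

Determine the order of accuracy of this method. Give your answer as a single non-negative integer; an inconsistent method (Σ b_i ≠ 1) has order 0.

b = (2399/2520, 10309/70392, -1856/18855)
c = (0, 28/13, -15/8)
Ac = (0, 0, -6285/3712)
Σ b_i: 2399/2520·1 + 10309/70392·1 + (-1856/18855)·1 = 1 ✓
b·c: 10309/70392·28/13 + (-1856/18855)·(-15/8) = 1/2 ✓
b·c²: 10309/70392·784/169 + (-1856/18855)·225/64 = 1/3 ✓
b·Ac: (-1856/18855)·(-6285/3712) = 1/6 ✓; 3 stages ⇒ order 3.

3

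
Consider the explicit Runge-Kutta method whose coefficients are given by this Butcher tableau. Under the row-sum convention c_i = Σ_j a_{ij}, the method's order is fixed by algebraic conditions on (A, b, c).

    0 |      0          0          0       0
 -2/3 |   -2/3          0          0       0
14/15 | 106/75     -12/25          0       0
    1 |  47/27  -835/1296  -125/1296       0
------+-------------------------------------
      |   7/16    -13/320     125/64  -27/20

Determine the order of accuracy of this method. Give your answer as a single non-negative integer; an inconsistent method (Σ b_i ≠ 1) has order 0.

b = (7/16, -13/320, 125/64, -27/20)
c = (0, -2/3, 14/15, 1)
Ac = (0, 0, 8/25, 55/162)
Σ b_i: 7/16·1 + (-13/320)·1 + 125/64·1 + (-27/20)·1 = 1 ✓
b·c: (-13/320)·(-2/3) + 125/64·14/15 + (-27/20)·1 = 1/2 ✓
b·c²: (-13/320)·4/9 + 125/64·196/225 + (-27/20)·1 = 1/3 ✓
b·Ac: 125/64·8/25 + (-27/20)·55/162 = 1/6 ✓
b·c³: (-13/320)·(-8/27) + 125/64·2744/3375 + (-27/20)·1 = 1/4 ✓
b·(c∘Ac): 125/64·112/375 + (-27/20)·55/162 = 1/8 ✓
b·Ac²: 125/64·(-16/75) + (-27/20)·(-10/27) = 1/12 ✓
b·A²c: (-27/20)·(-5/162) = 1/24 ✓; 4 stages ⇒ order 4.

4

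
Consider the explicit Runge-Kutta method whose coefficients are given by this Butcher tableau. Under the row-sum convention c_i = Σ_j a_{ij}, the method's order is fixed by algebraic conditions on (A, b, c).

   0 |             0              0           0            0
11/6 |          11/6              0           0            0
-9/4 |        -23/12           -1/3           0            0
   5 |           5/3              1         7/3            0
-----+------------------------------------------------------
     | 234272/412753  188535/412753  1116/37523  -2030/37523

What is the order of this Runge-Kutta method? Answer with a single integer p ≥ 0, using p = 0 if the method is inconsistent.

3

b = (234272/412753, 188535/412753, 1116/37523, -2030/37523)
c = (0, 11/6, -9/4, 5)
Ac = (0, 0, -11/18, -41/12)
Σ b_i: 234272/412753·1 + 188535/412753·1 + 1116/37523·1 + (-2030/37523)·1 = 1 ✓
b·c: 188535/412753·11/6 + 1116/37523·(-9/4) + (-2030/37523)·5 = 1/2 ✓
b·c²: 188535/412753·121/36 + 1116/37523·81/16 + (-2030/37523)·25 = 1/3 ✓
b·Ac: 1116/37523·(-11/18) + (-2030/37523)·(-41/12) = 1/6 ✓
b·c³: 188535/412753·1331/216 + 1116/37523·(-729/64) + (-2030/37523)·125 = -23162029/5403312 ≠ 1/4 ⇒ order 3.
b·(c∘Ac): 1116/37523·11/8 + (-2030/37523)·(-205/12) = 108641/112569 ≠ 1/8
b·Ac²: 1116/37523·(-121/108) + (-2030/37523)·2185/144 = -2307799/2701656 ≠ 1/12
b·A²c: (-2030/37523)·(-77/54) = 78155/1013121 ≠ 1/24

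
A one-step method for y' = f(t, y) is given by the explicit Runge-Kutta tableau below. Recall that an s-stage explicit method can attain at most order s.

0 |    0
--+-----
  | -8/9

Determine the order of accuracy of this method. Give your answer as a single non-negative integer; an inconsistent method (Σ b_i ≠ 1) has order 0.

b = (-8/9)
c = (0)
Σ b_i: (-8/9)·1 = -8/9 ≠ 1 ⇒ order 0.

0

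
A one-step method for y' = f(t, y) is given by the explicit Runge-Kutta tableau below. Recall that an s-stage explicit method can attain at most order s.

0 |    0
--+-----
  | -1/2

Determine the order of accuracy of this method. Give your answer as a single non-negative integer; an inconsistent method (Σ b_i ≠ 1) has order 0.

0

b = (-1/2)
c = (0)
Σ b_i: (-1/2)·1 = -1/2 ≠ 1 ⇒ order 0.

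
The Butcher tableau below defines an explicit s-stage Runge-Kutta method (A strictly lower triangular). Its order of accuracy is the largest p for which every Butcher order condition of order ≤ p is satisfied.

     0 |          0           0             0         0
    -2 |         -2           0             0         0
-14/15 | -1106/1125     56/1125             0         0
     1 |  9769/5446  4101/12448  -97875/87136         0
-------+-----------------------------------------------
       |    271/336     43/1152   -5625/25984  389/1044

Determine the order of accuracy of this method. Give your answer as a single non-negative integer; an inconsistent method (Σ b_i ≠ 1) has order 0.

4

b = (271/336, 43/1152, -5625/25984, 389/1044)
c = (0, -2, -14/15, 1)
Ac = (0, 0, -112/1125, 303/778)
Σ b_i: 271/336·1 + 43/1152·1 + (-5625/25984)·1 + 389/1044·1 = 1 ✓
b·c: 43/1152·(-2) + (-5625/25984)·(-14/15) + 389/1044·1 = 1/2 ✓
b·c²: 43/1152·4 + (-5625/25984)·196/225 + 389/1044·1 = 1/3 ✓
b·Ac: (-5625/25984)·(-112/1125) + 389/1044·303/778 = 1/6 ✓
b·c³: 43/1152·(-8) + (-5625/25984)·(-2744/3375) + 389/1044·1 = 1/4 ✓
b·(c∘Ac): (-5625/25984)·1568/16875 + 389/1044·303/778 = 1/8 ✓
b·Ac²: (-5625/25984)·224/1125 + 389/1044·132/389 = 1/12 ✓
b·A²c: 389/1044·87/778 = 1/24 ✓; 4 stages ⇒ order 4.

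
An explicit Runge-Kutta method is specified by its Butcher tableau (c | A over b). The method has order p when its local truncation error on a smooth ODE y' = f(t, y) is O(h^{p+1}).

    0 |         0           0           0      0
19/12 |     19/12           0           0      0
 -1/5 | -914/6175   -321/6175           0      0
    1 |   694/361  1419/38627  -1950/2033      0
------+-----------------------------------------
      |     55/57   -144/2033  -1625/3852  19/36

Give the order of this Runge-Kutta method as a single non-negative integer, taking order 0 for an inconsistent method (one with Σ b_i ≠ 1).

4

b = (55/57, -144/2033, -1625/3852, 19/36)
c = (0, 19/12, -1/5, 1)
Ac = (0, 0, -107/1300, 1/4)
Σ b_i: 55/57·1 + (-144/2033)·1 + (-1625/3852)·1 + 19/36·1 = 1 ✓
b·c: (-144/2033)·19/12 + (-1625/3852)·(-1/5) + 19/36·1 = 1/2 ✓
b·c²: (-144/2033)·361/144 + (-1625/3852)·1/25 + 19/36·1 = 1/3 ✓
b·Ac: (-1625/3852)·(-107/1300) + 19/36·1/4 = 1/6 ✓
b·c³: (-144/2033)·6859/1728 + (-1625/3852)·(-1/125) + 19/36·1 = 1/4 ✓
b·(c∘Ac): (-1625/3852)·107/6500 + 19/36·1/4 = 1/8 ✓
b·Ac²: (-1625/3852)·(-2033/15600) + 19/36·49/912 = 1/12 ✓
b·A²c: 19/36·3/38 = 1/24 ✓; 4 stages ⇒ order 4.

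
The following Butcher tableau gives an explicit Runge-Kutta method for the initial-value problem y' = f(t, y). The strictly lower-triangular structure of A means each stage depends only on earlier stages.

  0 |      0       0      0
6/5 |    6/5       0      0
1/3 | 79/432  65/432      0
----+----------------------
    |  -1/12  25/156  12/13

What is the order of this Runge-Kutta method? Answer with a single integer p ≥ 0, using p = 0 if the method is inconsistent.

b = (-1/12, 25/156, 12/13)
c = (0, 6/5, 1/3)
Ac = (0, 0, 13/72)
Σ b_i: (-1/12)·1 + 25/156·1 + 12/13·1 = 1 ✓
b·c: 25/156·6/5 + 12/13·1/3 = 1/2 ✓
b·c²: 25/156·36/25 + 12/13·1/9 = 1/3 ✓
b·Ac: 12/13·13/72 = 1/6 ✓; 3 stages ⇒ order 3.

3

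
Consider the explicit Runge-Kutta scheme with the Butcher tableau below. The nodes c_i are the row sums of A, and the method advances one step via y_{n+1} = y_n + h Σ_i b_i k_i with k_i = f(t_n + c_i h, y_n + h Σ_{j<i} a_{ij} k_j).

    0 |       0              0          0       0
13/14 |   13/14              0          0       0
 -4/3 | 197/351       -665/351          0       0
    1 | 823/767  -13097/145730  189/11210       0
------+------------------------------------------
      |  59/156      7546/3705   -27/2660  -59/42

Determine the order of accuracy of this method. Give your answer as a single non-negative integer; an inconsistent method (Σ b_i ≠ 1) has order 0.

4

b = (59/156, 7546/3705, -27/2660, -59/42)
c = (0, 13/14, -4/3, 1)
Ac = (0, 0, -95/54, -25/236)
Σ b_i: 59/156·1 + 7546/3705·1 + (-27/2660)·1 + (-59/42)·1 = 1 ✓
b·c: 7546/3705·13/14 + (-27/2660)·(-4/3) + (-59/42)·1 = 1/2 ✓
b·c²: 7546/3705·169/196 + (-27/2660)·16/9 + (-59/42)·1 = 1/3 ✓
b·Ac: (-27/2660)·(-95/54) + (-59/42)·(-25/236) = 1/6 ✓
b·c³: 7546/3705·2197/2744 + (-27/2660)·(-64/27) + (-59/42)·1 = 1/4 ✓
b·(c∘Ac): (-27/2660)·190/81 + (-59/42)·(-25/236) = 1/8 ✓
b·Ac²: (-27/2660)·(-1235/756) + (-59/42)·(-157/3304) = 1/12 ✓
b·A²c: (-59/42)·(-7/236) = 1/24 ✓; 4 stages ⇒ order 4.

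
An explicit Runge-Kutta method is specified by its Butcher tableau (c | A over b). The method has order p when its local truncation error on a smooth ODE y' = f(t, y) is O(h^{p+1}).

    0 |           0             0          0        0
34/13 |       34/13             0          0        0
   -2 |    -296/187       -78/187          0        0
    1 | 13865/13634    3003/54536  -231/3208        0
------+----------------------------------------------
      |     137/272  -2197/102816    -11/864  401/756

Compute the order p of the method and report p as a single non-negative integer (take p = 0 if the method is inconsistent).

4

b = (137/272, -2197/102816, -11/864, 401/756)
c = (0, 34/13, -2, 1)
Ac = (0, 0, -12/11, 231/802)
Σ b_i: 137/272·1 + (-2197/102816)·1 + (-11/864)·1 + 401/756·1 = 1 ✓
b·c: (-2197/102816)·34/13 + (-11/864)·(-2) + 401/756·1 = 1/2 ✓
b·c²: (-2197/102816)·1156/169 + (-11/864)·4 + 401/756·1 = 1/3 ✓
b·Ac: (-11/864)·(-12/11) + 401/756·231/802 = 1/6 ✓
b·c³: (-2197/102816)·39304/2197 + (-11/864)·(-8) + 401/756·1 = 1/4 ✓
b·(c∘Ac): (-11/864)·24/11 + 401/756·231/802 = 1/8 ✓
b·Ac²: (-11/864)·(-408/143) + 401/756·462/5213 = 1/12 ✓
b·A²c: 401/756·63/802 = 1/24 ✓; 4 stages ⇒ order 4.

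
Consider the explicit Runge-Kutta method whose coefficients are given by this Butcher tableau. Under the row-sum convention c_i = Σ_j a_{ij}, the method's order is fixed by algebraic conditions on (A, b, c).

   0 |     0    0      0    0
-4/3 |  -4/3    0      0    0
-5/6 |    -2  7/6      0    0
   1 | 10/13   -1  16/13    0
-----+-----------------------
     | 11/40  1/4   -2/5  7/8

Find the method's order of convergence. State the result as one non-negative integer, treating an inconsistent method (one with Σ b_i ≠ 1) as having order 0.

1

b = (11/40, 1/4, -2/5, 7/8)
c = (0, -4/3, -5/6, 1)
Ac = (0, 0, -14/9, 4/13)
Σ b_i: 11/40·1 + 1/4·1 + (-2/5)·1 + 7/8·1 = 1 ✓
b·c: 1/4·(-4/3) + (-2/5)·(-5/6) + 7/8·1 = 7/8 ≠ 1/2 ⇒ order 1.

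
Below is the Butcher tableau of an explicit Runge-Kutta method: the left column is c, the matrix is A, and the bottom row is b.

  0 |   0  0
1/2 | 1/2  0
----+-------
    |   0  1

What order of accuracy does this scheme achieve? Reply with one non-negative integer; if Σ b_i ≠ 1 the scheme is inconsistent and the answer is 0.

b = (0, 1)
c = (0, 1/2)
Σ b_i: 1·1 = 1 ✓
b·c: 1·1/2 = 1/2 ✓; 2 stages ⇒ order 2.

2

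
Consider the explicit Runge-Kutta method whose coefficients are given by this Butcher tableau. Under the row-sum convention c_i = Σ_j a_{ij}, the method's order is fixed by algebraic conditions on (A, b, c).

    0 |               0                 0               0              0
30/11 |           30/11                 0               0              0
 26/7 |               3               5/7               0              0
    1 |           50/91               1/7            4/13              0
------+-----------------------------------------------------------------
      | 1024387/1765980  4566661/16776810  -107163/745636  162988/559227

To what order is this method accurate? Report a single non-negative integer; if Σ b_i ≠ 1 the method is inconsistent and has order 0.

3

b = (1024387/1765980, 4566661/16776810, -107163/745636, 162988/559227)
c = (0, 30/11, 26/7, 1)
Ac = (0, 0, 150/77, 118/77)
Σ b_i: 1024387/1765980·1 + 4566661/16776810·1 + (-107163/745636)·1 + 162988/559227·1 = 1 ✓
b·c: 4566661/16776810·30/11 + (-107163/745636)·26/7 + 162988/559227·1 = 1/2 ✓
b·c²: 4566661/16776810·900/121 + (-107163/745636)·676/49 + 162988/559227·1 = 1/3 ✓
b·Ac: (-107163/745636)·150/77 + 162988/559227·118/77 = 1/6 ✓
b·c³: 4566661/16776810·27000/1331 + (-107163/745636)·17576/343 + 162988/559227·1 = -319622/206031 ≠ 1/4 ⇒ order 3.
b·(c∘Ac): (-107163/745636)·3900/539 + 162988/559227·118/77 = -192077/323763 ≠ 1/8
b·Ac²: (-107163/745636)·4500/847 + 162988/559227·31468/5929 = 1775243/2266341 ≠ 1/12
b·A²c: 162988/559227·600/1001 = 4656800/26656487 ≠ 1/24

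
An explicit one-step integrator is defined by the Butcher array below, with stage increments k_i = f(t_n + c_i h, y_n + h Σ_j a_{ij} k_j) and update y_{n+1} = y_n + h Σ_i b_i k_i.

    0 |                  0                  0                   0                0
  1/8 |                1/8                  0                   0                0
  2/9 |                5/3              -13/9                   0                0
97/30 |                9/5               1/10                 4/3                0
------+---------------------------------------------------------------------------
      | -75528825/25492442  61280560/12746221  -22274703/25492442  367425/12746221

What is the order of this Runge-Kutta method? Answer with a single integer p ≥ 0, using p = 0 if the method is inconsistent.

b = (-75528825/25492442, 61280560/12746221, -22274703/25492442, 367425/12746221)
c = (0, 1/8, 2/9, 97/30)
Ac = (0, 0, -13/72, 667/2160)
Σ b_i: (-75528825/25492442)·1 + 61280560/12746221·1 + (-22274703/25492442)·1 + 367425/12746221·1 = 1 ✓
b·c: 61280560/12746221·1/8 + (-22274703/25492442)·2/9 + 367425/12746221·97/30 = 1/2 ✓
b·c²: 61280560/12746221·1/64 + (-22274703/25492442)·4/81 + 367425/12746221·9409/900 = 1/3 ✓
b·Ac: (-22274703/25492442)·(-13/72) + 367425/12746221·667/2160 = 1/6 ✓
b·c³: 61280560/12746221·1/512 + (-22274703/25492442)·8/729 + 367425/12746221·912673/27000 = 53643282089/55063674720 ≠ 1/4 ⇒ order 3.
b·(c∘Ac): (-22274703/25492442)·(-13/324) + 367425/12746221·64699/64800 = 234351751/3670911648 ≠ 1/8
b·Ac²: (-22274703/25492442)·(-13/576) + 367425/12746221·10483/155520 = 119288389/5506367472 ≠ 1/12
b·A²c: 367425/12746221·(-13/54) = -530725/76477326 ≠ 1/24

3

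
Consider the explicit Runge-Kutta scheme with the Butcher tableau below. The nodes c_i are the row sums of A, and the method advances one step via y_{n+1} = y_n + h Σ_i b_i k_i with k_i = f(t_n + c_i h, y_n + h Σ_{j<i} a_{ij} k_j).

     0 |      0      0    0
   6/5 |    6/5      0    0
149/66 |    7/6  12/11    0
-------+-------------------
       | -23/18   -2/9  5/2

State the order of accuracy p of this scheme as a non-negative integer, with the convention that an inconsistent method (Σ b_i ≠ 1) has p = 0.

b = (-23/18, -2/9, 5/2)
c = (0, 6/5, 149/66)
Ac = (0, 0, 72/55)
Σ b_i: (-23/18)·1 + (-2/9)·1 + 5/2·1 = 1 ✓
b·c: (-2/9)·6/5 + 5/2·149/66 = 1183/220 ≠ 1/2 ⇒ order 1.

1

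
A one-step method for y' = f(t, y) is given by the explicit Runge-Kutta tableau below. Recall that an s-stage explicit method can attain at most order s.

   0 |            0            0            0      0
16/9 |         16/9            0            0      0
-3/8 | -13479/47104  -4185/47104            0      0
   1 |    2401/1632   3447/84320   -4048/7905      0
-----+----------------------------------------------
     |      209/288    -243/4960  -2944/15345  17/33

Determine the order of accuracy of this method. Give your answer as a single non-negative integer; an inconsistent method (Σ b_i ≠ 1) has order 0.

4

b = (209/288, -243/4960, -2944/15345, 17/33)
c = (0, 16/9, -3/8, 1)
Ac = (0, 0, -465/2944, 9/34)
Σ b_i: 209/288·1 + (-243/4960)·1 + (-2944/15345)·1 + 17/33·1 = 1 ✓
b·c: (-243/4960)·16/9 + (-2944/15345)·(-3/8) + 17/33·1 = 1/2 ✓
b·c²: (-243/4960)·256/81 + (-2944/15345)·9/64 + 17/33·1 = 1/3 ✓
b·Ac: (-2944/15345)·(-465/2944) + 17/33·9/34 = 1/6 ✓
b·c³: (-243/4960)·4096/729 + (-2944/15345)·(-27/512) + 17/33·1 = 1/4 ✓
b·(c∘Ac): (-2944/15345)·1395/23552 + 17/33·9/34 = 1/8 ✓
b·Ac²: (-2944/15345)·(-155/552) + 17/33·35/612 = 1/12 ✓
b·A²c: 17/33·11/136 = 1/24 ✓; 4 stages ⇒ order 4.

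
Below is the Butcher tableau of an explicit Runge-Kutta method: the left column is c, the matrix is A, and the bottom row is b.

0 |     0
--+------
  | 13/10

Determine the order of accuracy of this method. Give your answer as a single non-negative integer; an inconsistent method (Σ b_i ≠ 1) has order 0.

0

b = (13/10)
c = (0)
Σ b_i: 13/10·1 = 13/10 ≠ 1 ⇒ order 0.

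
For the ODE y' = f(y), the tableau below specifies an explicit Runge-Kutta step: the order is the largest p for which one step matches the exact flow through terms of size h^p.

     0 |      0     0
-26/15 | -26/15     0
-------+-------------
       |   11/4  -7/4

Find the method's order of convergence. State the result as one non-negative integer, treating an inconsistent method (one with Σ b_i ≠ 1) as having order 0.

1

b = (11/4, -7/4)
c = (0, -26/15)
Σ b_i: 11/4·1 + (-7/4)·1 = 1 ✓
b·c: (-7/4)·(-26/15) = 91/30 ≠ 1/2 ⇒ order 1.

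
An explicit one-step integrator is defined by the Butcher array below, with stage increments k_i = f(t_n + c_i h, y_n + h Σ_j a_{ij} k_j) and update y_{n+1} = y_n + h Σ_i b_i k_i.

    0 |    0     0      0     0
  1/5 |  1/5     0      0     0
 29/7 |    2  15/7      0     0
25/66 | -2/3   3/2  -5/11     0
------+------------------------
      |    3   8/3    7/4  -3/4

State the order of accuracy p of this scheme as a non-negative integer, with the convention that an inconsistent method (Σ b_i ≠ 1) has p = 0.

b = (3, 8/3, 7/4, -3/4)
c = (0, 1/5, 29/7, 25/66)
Ac = (0, 0, 3/7, -1219/770)
Σ b_i: 3·1 + 8/3·1 + 7/4·1 + (-3/4)·1 = 20/3 ≠ 1 ⇒ order 0.

0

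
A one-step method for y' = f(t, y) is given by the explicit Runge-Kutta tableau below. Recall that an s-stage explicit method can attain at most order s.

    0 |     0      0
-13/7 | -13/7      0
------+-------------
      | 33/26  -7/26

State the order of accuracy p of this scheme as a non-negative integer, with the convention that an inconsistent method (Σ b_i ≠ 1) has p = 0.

2

b = (33/26, -7/26)
c = (0, -13/7)
Σ b_i: 33/26·1 + (-7/26)·1 = 1 ✓
b·c: (-7/26)·(-13/7) = 1/2 ✓; 2 stages ⇒ order 2.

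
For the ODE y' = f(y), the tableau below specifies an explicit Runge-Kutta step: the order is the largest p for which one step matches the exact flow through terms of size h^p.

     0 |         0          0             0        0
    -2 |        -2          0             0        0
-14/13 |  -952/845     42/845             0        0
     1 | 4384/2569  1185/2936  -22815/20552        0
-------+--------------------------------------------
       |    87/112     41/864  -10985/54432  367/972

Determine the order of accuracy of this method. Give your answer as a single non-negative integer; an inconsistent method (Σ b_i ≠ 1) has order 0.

4

b = (87/112, 41/864, -10985/54432, 367/972)
c = (0, -2, -14/13, 1)
Ac = (0, 0, -84/845, 285/734)
Σ b_i: 87/112·1 + 41/864·1 + (-10985/54432)·1 + 367/972·1 = 1 ✓
b·c: 41/864·(-2) + (-10985/54432)·(-14/13) + 367/972·1 = 1/2 ✓
b·c²: 41/864·4 + (-10985/54432)·196/169 + 367/972·1 = 1/3 ✓
b·Ac: (-10985/54432)·(-84/845) + 367/972·285/734 = 1/6 ✓
b·c³: 41/864·(-8) + (-10985/54432)·(-2744/2197) + 367/972·1 = 1/4 ✓
b·(c∘Ac): (-10985/54432)·1176/10985 + 367/972·285/734 = 1/8 ✓
b·Ac²: (-10985/54432)·168/845 + 367/972·120/367 = 1/12 ✓
b·A²c: 367/972·81/734 = 1/24 ✓; 4 stages ⇒ order 4.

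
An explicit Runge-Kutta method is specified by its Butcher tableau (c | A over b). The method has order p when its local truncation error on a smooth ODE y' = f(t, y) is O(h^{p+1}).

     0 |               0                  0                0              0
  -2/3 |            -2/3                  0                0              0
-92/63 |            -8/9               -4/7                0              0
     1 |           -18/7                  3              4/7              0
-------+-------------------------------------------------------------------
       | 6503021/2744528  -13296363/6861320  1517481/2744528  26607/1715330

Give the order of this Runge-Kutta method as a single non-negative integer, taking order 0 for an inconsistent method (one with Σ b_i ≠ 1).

3

b = (6503021/2744528, -13296363/6861320, 1517481/2744528, 26607/1715330)
c = (0, -2/3, -92/63, 1)
Ac = (0, 0, 8/21, -1250/441)
Σ b_i: 6503021/2744528·1 + (-13296363/6861320)·1 + 1517481/2744528·1 + 26607/1715330·1 = 1 ✓
b·c: (-13296363/6861320)·(-2/3) + 1517481/2744528·(-92/63) + 26607/1715330·1 = 1/2 ✓
b·c²: (-13296363/6861320)·4/9 + 1517481/2744528·8464/3969 + 26607/1715330·1 = 1/3 ✓
b·Ac: 1517481/2744528·8/21 + 26607/1715330·(-1250/441) = 1/6 ✓
b·c³: (-13296363/6861320)·(-8/27) + 1517481/2744528·(-778688/250047) + 26607/1715330·1 = -73408831/64839474 ≠ 1/4 ⇒ order 3.
b·(c∘Ac): 1517481/2744528·(-736/1323) + 26607/1715330·(-1250/441) = -180911/514599 ≠ 1/8
b·Ac²: 1517481/2744528·(-16/63) + 26607/1715330·70900/27783 = -3269153/32419737 ≠ 1/12
b·A²c: 26607/1715330·32/147 = 2896/857665 ≠ 1/24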